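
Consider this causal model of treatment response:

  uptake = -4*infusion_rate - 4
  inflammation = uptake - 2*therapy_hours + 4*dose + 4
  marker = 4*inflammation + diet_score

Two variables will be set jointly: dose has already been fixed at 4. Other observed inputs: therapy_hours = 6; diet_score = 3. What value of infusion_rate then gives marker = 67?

infusion_rate = -3

With dose held at 4:
Substituting into the inflammation equation gives inflammation = -4*infusion_rate + 4.
marker becomes -16*infusion_rate + 19.
Solve -16*infusion_rate + 19 = 67: infusion_rate = (67 - 19) / -16 = -3.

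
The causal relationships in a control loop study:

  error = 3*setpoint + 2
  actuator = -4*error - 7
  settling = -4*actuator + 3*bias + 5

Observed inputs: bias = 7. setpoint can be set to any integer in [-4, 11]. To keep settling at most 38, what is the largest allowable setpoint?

Substituting into the actuator equation gives actuator = -12*setpoint - 15.
settling becomes 48*setpoint + 86.
Require 48*setpoint + 86 ≤ 38, so setpoint ≤ -1.
The largest integer in [-4, 11] satisfying this is -1.

setpoint = -1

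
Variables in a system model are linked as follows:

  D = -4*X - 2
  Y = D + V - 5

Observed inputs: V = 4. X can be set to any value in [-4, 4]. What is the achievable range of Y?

Substituting into the Y equation gives Y = -4*X - 3.
Linear in X, so extremes are at the endpoints: X = -4 gives Y = 13; X = 4 gives Y = -19.

-19 to 13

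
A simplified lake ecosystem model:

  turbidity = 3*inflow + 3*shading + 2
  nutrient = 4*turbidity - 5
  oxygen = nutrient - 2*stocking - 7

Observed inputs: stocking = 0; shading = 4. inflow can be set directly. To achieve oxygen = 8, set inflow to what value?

inflow = -3

Substituting into the turbidity equation gives turbidity = 3*inflow + 14.
Substituting into the nutrient equation gives nutrient = 12*inflow + 51.
Substituting into the oxygen equation gives oxygen = 12*inflow + 44.
Solve 12*inflow + 44 = 8: inflow = (8 - 44) / 12 = -3.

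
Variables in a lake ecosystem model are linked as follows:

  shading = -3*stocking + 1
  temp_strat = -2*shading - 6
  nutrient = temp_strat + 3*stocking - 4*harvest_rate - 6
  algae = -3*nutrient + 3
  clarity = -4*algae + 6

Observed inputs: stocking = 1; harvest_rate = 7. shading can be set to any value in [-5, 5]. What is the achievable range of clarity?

Intervening on shading fixes its value directly, overriding its dependence on stocking.
Substituting into the nutrient equation gives nutrient = -2*shading - 37.
This gives algae = 6*shading + 114.
This gives clarity = -24*shading - 450.
Linear in shading, so extremes are at the endpoints: shading = -5 gives clarity = -330; shading = 5 gives clarity = -570.

-570 to -330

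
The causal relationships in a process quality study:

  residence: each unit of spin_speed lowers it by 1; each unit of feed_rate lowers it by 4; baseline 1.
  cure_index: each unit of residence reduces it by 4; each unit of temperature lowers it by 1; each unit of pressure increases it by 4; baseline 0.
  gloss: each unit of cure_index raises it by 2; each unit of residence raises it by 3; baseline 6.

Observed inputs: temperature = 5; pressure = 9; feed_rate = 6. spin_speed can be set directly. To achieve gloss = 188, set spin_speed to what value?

spin_speed = 1

Substituting into the residence equation gives residence = -spin_speed - 23.
Substituting into the cure_index equation gives cure_index = 4*spin_speed + 123.
This gives gloss = 5*spin_speed + 183.
Solve 5*spin_speed + 183 = 188: spin_speed = (188 - 183) / 5 = 1.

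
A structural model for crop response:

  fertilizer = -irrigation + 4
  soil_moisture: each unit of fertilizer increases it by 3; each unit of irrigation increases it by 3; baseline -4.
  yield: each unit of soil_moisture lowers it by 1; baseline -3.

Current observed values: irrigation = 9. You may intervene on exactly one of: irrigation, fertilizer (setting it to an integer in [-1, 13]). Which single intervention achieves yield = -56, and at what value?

set fertilizer = 10

Intervening on irrigation: the paths from irrigation to yield cancel (net effect zero), leaving yield = -11; -56 is unreachable this way.
Intervening on fertilizer: with other inputs at their observed values, yield = -3*fertilizer - 26. Solving for -56 gives fertilizer = 10, within [-1, 13].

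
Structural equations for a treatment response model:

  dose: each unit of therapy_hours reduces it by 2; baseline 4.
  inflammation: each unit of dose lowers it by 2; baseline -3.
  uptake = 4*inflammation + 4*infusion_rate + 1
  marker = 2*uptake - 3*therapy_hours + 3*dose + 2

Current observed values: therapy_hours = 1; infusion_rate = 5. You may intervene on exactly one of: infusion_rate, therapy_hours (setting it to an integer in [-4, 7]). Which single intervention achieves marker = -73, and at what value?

set infusion_rate = -3

Intervening on infusion_rate: with other inputs at their observed values, marker = 8*infusion_rate - 49. Solving for -73 gives infusion_rate = -3, within [-4, 7].
Intervening on therapy_hours: marker = 23*therapy_hours - 32. Reaching -73 requires therapy_hours = -41/23, not an integer.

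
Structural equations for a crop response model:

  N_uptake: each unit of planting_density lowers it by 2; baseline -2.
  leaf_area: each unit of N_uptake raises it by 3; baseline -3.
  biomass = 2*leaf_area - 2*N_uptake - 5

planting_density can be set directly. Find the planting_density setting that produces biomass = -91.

planting_density = 9

Substituting into the leaf_area equation gives leaf_area = -6*planting_density - 9.
Substituting into the biomass equation gives biomass = -8*planting_density - 19.
Solve -8*planting_density - 19 = -91: planting_density = (-91 + 19) / -8 = 9.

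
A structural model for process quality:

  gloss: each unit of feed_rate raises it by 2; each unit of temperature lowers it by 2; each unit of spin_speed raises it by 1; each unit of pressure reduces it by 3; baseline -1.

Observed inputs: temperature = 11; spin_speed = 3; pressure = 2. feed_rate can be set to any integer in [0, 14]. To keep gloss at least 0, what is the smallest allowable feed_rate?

Substituting into the gloss equation gives gloss = 2*feed_rate - 26.
Require 2*feed_rate - 26 ≥ 0, so feed_rate ≥ 13.
The smallest integer in [0, 14] satisfying this is 13.

feed_rate = 13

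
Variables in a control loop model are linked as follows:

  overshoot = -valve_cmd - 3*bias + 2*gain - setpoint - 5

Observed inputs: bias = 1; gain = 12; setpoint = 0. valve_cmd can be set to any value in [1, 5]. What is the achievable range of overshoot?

11 to 15

Substituting into the overshoot equation gives overshoot = -valve_cmd + 16.
Linear in valve_cmd, so extremes are at the endpoints: valve_cmd = 1 gives overshoot = 15; valve_cmd = 5 gives overshoot = 11.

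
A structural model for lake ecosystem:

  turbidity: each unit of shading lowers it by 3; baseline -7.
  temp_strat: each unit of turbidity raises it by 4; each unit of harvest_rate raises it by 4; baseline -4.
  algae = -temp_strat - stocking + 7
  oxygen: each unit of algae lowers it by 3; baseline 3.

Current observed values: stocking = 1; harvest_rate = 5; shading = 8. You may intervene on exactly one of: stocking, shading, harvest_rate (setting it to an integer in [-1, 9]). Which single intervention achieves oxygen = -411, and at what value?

set harvest_rate = -1

Intervening on stocking: oxygen = 3*stocking - 342. Reaching -411 requires stocking = -23, outside [-1, 9].
Intervening on shading: oxygen = -36*shading - 51. Reaching -411 requires shading = 10, outside [-1, 9].
Intervening on harvest_rate: with other inputs at their observed values, oxygen = 12*harvest_rate - 399. Solving for -411 gives harvest_rate = -1, within [-1, 9].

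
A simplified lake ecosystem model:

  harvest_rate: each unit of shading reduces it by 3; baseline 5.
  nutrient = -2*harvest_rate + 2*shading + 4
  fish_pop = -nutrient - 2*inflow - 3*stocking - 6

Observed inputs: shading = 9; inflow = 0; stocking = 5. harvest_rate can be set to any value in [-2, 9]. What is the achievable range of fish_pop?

Intervening on harvest_rate fixes its value directly, overriding its dependence on shading.
Substituting into the nutrient equation gives nutrient = -2*harvest_rate + 22.
Substituting into the fish_pop equation gives fish_pop = 2*harvest_rate - 43.
Linear in harvest_rate, so extremes are at the endpoints: harvest_rate = -2 gives fish_pop = -47; harvest_rate = 9 gives fish_pop = -25.

-47 to -25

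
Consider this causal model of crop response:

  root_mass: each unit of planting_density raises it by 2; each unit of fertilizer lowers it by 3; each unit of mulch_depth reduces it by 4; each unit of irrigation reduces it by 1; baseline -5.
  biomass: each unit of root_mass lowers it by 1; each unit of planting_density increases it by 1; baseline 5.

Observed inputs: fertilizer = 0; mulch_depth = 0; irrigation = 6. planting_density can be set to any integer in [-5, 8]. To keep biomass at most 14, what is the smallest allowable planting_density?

Substituting into the root_mass equation gives root_mass = 2*planting_density - 11.
This gives biomass = -planting_density + 16.
Require -planting_density + 16 ≤ 14, so planting_density ≥ 2.
The smallest integer in [-5, 8] satisfying this is 2.

planting_density = 2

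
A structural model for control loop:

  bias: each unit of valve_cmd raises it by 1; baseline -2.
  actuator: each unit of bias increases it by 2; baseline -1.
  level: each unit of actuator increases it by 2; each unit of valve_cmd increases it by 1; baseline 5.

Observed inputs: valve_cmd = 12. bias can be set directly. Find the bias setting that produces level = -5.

bias = -5

Intervening on bias fixes its value directly, overriding its dependence on valve_cmd.
Substituting into the level equation gives level = 4*bias + 15.
Solve 4*bias + 15 = -5: bias = (-5 - 15) / 4 = -5.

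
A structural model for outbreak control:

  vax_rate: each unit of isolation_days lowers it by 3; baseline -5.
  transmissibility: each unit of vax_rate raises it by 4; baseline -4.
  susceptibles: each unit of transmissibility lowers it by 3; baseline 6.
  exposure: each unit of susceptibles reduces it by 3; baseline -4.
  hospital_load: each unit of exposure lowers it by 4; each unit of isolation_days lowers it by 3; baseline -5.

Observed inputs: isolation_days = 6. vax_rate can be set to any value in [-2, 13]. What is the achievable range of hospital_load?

-1663 to 497

Intervening on vax_rate fixes its value directly, overriding its dependence on isolation_days.
Substituting into the susceptibles equation gives susceptibles = -12*vax_rate + 18.
Substituting into the exposure equation gives exposure = 36*vax_rate - 58.
This gives hospital_load = -144*vax_rate + 209.
Linear in vax_rate, so extremes are at the endpoints: vax_rate = -2 gives hospital_load = 497; vax_rate = 13 gives hospital_load = -1663.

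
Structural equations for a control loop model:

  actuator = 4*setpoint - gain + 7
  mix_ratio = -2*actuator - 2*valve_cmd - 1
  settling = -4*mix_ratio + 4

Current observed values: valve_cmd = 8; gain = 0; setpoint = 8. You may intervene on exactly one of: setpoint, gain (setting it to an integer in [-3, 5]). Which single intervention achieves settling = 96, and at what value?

set setpoint = -1

Intervening on setpoint: with other inputs at their observed values, settling = 32*setpoint + 128. Solving for 96 gives setpoint = -1, within [-3, 5].
Intervening on gain: settling = -8*gain + 384. Reaching 96 requires gain = 36, outside [-3, 5].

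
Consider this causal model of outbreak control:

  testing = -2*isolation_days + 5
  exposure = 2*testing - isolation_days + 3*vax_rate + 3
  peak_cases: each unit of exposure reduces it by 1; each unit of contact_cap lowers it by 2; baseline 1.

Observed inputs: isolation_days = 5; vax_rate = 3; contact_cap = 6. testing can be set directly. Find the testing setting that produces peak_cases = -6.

Intervening on testing fixes its value directly, overriding its dependence on isolation_days.
Substituting into the exposure equation gives exposure = 2*testing + 7.
This gives peak_cases = -2*testing - 18.
Solve -2*testing - 18 = -6: testing = (-6 + 18) / -2 = -6.

testing = -6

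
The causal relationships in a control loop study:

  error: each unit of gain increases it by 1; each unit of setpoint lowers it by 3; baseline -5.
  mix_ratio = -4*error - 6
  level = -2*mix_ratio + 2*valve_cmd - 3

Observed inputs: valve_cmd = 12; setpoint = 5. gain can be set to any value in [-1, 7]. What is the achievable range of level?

-135 to -71

Substituting into the error equation gives error = gain - 20.
Substituting into the mix_ratio equation gives mix_ratio = -4*gain + 74.
Substituting into the level equation gives level = 8*gain - 127.
Linear in gain, so extremes are at the endpoints: gain = -1 gives level = -135; gain = 7 gives level = -71.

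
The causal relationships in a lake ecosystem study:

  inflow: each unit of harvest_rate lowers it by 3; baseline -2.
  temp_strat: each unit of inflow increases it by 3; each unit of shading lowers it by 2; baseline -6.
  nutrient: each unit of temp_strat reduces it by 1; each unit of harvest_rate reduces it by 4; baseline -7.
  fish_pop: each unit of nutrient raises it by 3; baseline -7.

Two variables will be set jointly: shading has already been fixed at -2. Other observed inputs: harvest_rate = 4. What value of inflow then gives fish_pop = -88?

inflow = 2

With shading held at -2:
Intervening on inflow fixes its value directly, overriding its dependence on harvest_rate.
Substituting into the temp_strat equation gives temp_strat = 3*inflow - 2.
Substituting into the nutrient equation gives nutrient = -3*inflow - 21.
Substituting into the fish_pop equation gives fish_pop = -9*inflow - 70.
Solve -9*inflow - 70 = -88: inflow = (-88 + 70) / -9 = 2.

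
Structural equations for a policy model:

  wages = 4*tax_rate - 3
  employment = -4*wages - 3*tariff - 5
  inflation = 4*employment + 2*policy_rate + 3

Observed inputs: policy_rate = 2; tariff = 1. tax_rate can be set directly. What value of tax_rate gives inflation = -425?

tax_rate = 7

Substituting into the employment equation gives employment = -16*tax_rate + 4.
Substituting into the inflation equation gives inflation = -64*tax_rate + 23.
Solve -64*tax_rate + 23 = -425: tax_rate = (-425 - 23) / -64 = 7.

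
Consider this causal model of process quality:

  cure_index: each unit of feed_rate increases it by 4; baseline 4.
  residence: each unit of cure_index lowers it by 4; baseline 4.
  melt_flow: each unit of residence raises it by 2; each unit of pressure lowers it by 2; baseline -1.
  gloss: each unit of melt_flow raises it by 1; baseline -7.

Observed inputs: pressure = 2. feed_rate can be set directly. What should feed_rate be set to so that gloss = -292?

feed_rate = 8

Substituting into the residence equation gives residence = -16*feed_rate - 12.
This gives melt_flow = -32*feed_rate - 29.
So gloss = -32*feed_rate - 36.
Solve -32*feed_rate - 36 = -292: feed_rate = (-292 + 36) / -32 = 8.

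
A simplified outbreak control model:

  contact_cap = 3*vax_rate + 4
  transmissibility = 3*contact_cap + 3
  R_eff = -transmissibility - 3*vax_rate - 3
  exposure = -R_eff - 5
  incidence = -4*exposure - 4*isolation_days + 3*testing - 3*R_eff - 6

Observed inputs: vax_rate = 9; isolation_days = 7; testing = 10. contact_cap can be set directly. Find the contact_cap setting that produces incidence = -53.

contact_cap = 12

Intervening on contact_cap fixes its value directly, overriding its dependence on vax_rate.
Substituting into the R_eff equation gives R_eff = -3*contact_cap - 33.
Substituting into the exposure equation gives exposure = 3*contact_cap + 28.
Substituting into the incidence equation gives incidence = -3*contact_cap - 17.
Solve -3*contact_cap - 17 = -53: contact_cap = (-53 + 17) / -3 = 12.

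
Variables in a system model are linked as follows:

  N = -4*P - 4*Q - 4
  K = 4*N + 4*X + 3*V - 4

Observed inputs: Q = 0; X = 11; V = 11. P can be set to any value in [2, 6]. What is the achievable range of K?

-39 to 25

Substituting into the N equation gives N = -4*P - 4.
Substituting into the K equation gives K = -16*P + 57.
Linear in P, so extremes are at the endpoints: P = 2 gives K = 25; P = 6 gives K = -39.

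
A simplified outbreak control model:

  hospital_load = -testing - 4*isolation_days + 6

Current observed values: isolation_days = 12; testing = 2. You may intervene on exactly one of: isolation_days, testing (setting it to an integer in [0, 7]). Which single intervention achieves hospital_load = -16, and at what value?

Intervening on isolation_days: with other inputs at their observed values, hospital_load = -4*isolation_days + 4. Solving for -16 gives isolation_days = 5, within [0, 7].
Intervening on testing: hospital_load = -testing - 42. Reaching -16 requires testing = -26, outside [0, 7].

set isolation_days = 5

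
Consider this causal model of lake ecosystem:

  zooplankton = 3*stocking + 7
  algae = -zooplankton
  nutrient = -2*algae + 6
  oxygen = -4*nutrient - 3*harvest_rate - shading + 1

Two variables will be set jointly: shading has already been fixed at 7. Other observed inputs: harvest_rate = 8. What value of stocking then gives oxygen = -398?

stocking = 12

With shading held at 7:
Substituting into the algae equation gives algae = -3*stocking - 7.
So nutrient = 6*stocking + 20.
oxygen becomes -24*stocking - 110.
Solve -24*stocking - 110 = -398: stocking = (-398 + 110) / -24 = 12.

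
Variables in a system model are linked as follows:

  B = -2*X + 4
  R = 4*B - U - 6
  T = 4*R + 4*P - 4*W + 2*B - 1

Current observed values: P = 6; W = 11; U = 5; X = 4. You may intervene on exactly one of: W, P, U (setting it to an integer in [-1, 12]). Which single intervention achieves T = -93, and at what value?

Intervening on W: with other inputs at their observed values, T = -4*W - 93. Solving for -93 gives W = 0, within [-1, 12].
Intervening on P: T = 4*P - 161. Reaching -93 requires P = 17, outside [-1, 12].
Intervening on U: T = -4*U - 117. Reaching -93 requires U = -6, outside [-1, 12].

set W = 0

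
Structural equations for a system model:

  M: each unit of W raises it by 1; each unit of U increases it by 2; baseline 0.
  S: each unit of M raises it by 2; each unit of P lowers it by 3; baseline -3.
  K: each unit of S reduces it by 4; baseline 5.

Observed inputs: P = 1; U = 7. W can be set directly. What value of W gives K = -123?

W = 5

Substituting into the M equation gives M = W + 14.
So S = 2*W + 22.
K becomes -8*W - 83.
Solve -8*W - 83 = -123: W = (-123 + 83) / -8 = 5.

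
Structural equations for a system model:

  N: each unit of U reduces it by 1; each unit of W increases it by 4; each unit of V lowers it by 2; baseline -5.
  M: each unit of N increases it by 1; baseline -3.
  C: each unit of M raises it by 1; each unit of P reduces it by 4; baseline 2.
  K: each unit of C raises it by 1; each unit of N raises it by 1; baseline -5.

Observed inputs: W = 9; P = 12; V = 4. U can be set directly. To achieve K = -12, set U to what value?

U = 2

Substituting into the N equation gives N = -U + 23.
Substituting into the M equation gives M = -U + 20.
Substituting into the C equation gives C = -U - 26.
Substituting into the K equation gives K = -2*U - 8.
Solve -2*U - 8 = -12: U = (-12 + 8) / -2 = 2.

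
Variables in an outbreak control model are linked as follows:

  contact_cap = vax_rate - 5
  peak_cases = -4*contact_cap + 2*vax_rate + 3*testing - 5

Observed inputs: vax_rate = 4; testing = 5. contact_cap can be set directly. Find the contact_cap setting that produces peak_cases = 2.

contact_cap = 4

Intervening on contact_cap fixes its value directly, overriding its dependence on vax_rate.
Substituting into the peak_cases equation gives peak_cases = -4*contact_cap + 18.
Solve -4*contact_cap + 18 = 2: contact_cap = (2 - 18) / -4 = 4.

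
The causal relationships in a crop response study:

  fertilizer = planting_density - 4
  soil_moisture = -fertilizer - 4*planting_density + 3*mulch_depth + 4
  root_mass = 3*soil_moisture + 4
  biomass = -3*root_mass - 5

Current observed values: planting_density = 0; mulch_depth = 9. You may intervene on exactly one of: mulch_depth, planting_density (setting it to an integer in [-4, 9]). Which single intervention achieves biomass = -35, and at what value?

set mulch_depth = -2

Intervening on mulch_depth: with other inputs at their observed values, biomass = -27*mulch_depth - 89. Solving for -35 gives mulch_depth = -2, within [-4, 9].
Intervening on planting_density: biomass = 45*planting_density - 332. Reaching -35 requires planting_density = 33/5, not an integer.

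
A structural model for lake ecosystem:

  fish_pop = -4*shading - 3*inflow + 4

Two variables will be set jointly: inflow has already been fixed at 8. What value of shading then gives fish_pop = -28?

shading = 2

With inflow held at 8:
Substituting into the fish_pop equation gives fish_pop = -4*shading - 20.
Solve -4*shading - 20 = -28: shading = (-28 + 20) / -4 = 2.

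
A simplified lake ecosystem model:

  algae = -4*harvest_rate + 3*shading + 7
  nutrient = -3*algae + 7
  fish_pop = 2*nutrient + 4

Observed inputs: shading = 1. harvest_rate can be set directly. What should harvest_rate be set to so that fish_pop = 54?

Substituting into the algae equation gives algae = -4*harvest_rate + 10.
This gives nutrient = 12*harvest_rate - 23.
fish_pop becomes 24*harvest_rate - 42.
Solve 24*harvest_rate - 42 = 54: harvest_rate = (54 + 42) / 24 = 4.

harvest_rate = 4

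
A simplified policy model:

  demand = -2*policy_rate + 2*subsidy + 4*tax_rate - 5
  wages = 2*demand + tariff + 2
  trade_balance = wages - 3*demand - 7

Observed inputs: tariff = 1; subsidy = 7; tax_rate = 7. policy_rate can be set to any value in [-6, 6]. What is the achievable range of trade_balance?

Substituting into the demand equation gives demand = -2*policy_rate + 37.
So wages = -4*policy_rate + 77.
Substituting into the trade_balance equation gives trade_balance = 2*policy_rate - 41.
Linear in policy_rate, so extremes are at the endpoints: policy_rate = -6 gives trade_balance = -53; policy_rate = 6 gives trade_balance = -29.

-53 to -29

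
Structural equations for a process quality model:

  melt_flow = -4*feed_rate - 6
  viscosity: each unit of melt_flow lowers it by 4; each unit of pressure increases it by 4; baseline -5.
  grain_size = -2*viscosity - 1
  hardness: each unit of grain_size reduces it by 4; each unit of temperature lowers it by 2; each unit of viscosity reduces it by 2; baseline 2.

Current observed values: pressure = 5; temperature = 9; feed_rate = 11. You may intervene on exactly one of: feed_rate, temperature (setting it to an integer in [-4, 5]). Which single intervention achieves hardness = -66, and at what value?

Intervening on feed_rate: with other inputs at their observed values, hardness = 96*feed_rate + 222. Solving for -66 gives feed_rate = -3, within [-4, 5].
Intervening on temperature: hardness = -2*temperature + 1296. Reaching -66 requires temperature = 681, outside [-4, 5].

set feed_rate = -3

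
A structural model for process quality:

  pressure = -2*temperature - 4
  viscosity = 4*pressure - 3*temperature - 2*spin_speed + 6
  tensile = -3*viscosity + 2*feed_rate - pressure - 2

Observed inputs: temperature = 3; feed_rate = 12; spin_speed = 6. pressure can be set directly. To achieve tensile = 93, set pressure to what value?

Intervening on pressure fixes its value directly, overriding its dependence on temperature.
Substituting into the viscosity equation gives viscosity = 4*pressure - 15.
Substituting into the tensile equation gives tensile = -13*pressure + 67.
Solve -13*pressure + 67 = 93: pressure = (93 - 67) / -13 = -2.

pressure = -2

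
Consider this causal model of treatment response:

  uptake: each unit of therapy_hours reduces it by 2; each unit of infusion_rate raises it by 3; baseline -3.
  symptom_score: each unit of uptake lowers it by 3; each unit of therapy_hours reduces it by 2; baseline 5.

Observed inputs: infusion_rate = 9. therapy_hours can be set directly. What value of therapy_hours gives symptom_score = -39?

Substituting into the uptake equation gives uptake = -2*therapy_hours + 24.
Substituting into the symptom_score equation gives symptom_score = 4*therapy_hours - 67.
Solve 4*therapy_hours - 67 = -39: therapy_hours = (-39 + 67) / 4 = 7.

therapy_hours = 7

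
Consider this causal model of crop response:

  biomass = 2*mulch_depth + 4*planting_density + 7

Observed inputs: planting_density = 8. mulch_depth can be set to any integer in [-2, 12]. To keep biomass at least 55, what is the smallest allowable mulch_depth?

mulch_depth = 8

Substituting into the biomass equation gives biomass = 2*mulch_depth + 39.
Require 2*mulch_depth + 39 ≥ 55, so mulch_depth ≥ 8.
The smallest integer in [-2, 12] satisfying this is 8.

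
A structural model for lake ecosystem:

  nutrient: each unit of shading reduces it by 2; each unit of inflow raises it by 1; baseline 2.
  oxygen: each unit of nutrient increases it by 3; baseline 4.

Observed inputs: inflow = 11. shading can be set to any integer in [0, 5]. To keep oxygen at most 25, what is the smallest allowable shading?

Substituting into the nutrient equation gives nutrient = -2*shading + 13.
So oxygen = -6*shading + 43.
Require -6*shading + 43 ≤ 25, so shading ≥ 3.
The smallest integer in [0, 5] satisfying this is 3.

shading = 3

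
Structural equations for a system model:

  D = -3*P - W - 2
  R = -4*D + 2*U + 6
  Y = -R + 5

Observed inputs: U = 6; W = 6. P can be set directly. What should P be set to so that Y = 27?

Substituting into the D equation gives D = -3*P - 8.
So R = 12*P + 50.
Substituting into the Y equation gives Y = -12*P - 45.
Solve -12*P - 45 = 27: P = (27 + 45) / -12 = -6.

P = -6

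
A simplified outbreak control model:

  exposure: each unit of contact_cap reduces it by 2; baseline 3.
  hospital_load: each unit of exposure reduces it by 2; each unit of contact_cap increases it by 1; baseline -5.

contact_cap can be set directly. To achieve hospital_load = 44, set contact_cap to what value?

Substituting into the hospital_load equation gives hospital_load = 5*contact_cap - 11.
Solve 5*contact_cap - 11 = 44: contact_cap = (44 + 11) / 5 = 11.

contact_cap = 11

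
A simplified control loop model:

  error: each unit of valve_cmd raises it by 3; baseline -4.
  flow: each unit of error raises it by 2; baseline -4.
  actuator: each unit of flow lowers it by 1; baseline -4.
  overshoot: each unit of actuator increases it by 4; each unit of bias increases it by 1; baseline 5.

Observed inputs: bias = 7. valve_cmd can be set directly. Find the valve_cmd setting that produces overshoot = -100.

Substituting into the flow equation gives flow = 6*valve_cmd - 12.
So actuator = -6*valve_cmd + 8.
Substituting into the overshoot equation gives overshoot = -24*valve_cmd + 44.
Solve -24*valve_cmd + 44 = -100: valve_cmd = (-100 - 44) / -24 = 6.

valve_cmd = 6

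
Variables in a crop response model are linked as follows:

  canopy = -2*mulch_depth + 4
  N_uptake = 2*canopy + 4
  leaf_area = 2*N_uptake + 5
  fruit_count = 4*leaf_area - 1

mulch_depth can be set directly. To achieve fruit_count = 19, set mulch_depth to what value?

Substituting into the N_uptake equation gives N_uptake = -4*mulch_depth + 12.
leaf_area becomes -8*mulch_depth + 29.
Substituting into the fruit_count equation gives fruit_count = -32*mulch_depth + 115.
Solve -32*mulch_depth + 115 = 19: mulch_depth = (19 - 115) / -32 = 3.

mulch_depth = 3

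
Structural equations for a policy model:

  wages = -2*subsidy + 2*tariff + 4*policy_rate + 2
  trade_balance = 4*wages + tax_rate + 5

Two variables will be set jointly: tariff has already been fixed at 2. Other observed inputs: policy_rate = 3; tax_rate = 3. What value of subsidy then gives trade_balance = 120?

With tariff held at 2:
Substituting into the wages equation gives wages = -2*subsidy + 18.
Substituting into the trade_balance equation gives trade_balance = -8*subsidy + 80.
Solve -8*subsidy + 80 = 120: subsidy = (120 - 80) / -8 = -5.

subsidy = -5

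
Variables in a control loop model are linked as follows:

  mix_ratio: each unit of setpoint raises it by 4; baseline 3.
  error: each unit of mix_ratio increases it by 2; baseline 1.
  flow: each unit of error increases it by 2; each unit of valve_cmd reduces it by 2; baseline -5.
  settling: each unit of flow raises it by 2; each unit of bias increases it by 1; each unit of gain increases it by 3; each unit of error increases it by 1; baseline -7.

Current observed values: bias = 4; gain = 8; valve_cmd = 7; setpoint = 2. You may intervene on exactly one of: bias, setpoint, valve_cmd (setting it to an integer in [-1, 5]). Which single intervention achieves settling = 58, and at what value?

set setpoint = 1

Intervening on bias: settling = bias + 94. Reaching 58 requires bias = -36, outside [-1, 5].
Intervening on setpoint: with other inputs at their observed values, settling = 40*setpoint + 18. Solving for 58 gives setpoint = 1, within [-1, 5].
Intervening on valve_cmd: settling = -4*valve_cmd + 126. Reaching 58 requires valve_cmd = 17, outside [-1, 5].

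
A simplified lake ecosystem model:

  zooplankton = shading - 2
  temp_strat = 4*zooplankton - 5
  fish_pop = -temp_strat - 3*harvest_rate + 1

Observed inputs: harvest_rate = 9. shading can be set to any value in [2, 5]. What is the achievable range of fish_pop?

-33 to -21

Substituting into the temp_strat equation gives temp_strat = 4*shading - 13.
Substituting into the fish_pop equation gives fish_pop = -4*shading - 13.
Linear in shading, so extremes are at the endpoints: shading = 2 gives fish_pop = -21; shading = 5 gives fish_pop = -33.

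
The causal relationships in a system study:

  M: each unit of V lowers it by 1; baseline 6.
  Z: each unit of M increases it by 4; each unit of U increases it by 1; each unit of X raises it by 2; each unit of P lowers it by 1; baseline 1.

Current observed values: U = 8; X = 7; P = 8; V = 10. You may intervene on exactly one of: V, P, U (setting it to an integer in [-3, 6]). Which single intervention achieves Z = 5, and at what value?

Intervening on V: Z = -4*V + 39. Reaching 5 requires V = 17/2, not an integer.
Intervening on P: with other inputs at their observed values, Z = -P + 7. Solving for 5 gives P = 2, within [-3, 6].
Intervening on U: Z = U - 9. Reaching 5 requires U = 14, outside [-3, 6].

set P = 2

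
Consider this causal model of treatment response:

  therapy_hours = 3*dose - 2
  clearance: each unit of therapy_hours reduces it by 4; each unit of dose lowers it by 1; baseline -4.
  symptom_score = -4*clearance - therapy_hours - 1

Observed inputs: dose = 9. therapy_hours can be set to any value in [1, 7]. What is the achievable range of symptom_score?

66 to 156

Intervening on therapy_hours fixes its value directly, overriding its dependence on dose.
Substituting into the clearance equation gives clearance = -4*therapy_hours - 13.
Substituting into the symptom_score equation gives symptom_score = 15*therapy_hours + 51.
Linear in therapy_hours, so extremes are at the endpoints: therapy_hours = 1 gives symptom_score = 66; therapy_hours = 7 gives symptom_score = 156.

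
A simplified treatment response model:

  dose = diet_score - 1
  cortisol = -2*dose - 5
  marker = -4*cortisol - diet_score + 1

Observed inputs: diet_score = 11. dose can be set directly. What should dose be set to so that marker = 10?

Intervening on dose fixes its value directly, overriding its dependence on diet_score.
Substituting into the marker equation gives marker = 8*dose + 10.
Solve 8*dose + 10 = 10: dose = (10 - 10) / 8 = 0.

dose = 0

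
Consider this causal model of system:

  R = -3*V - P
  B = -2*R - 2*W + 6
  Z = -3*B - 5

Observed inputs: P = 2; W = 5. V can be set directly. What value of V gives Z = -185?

V = 10

Substituting into the R equation gives R = -3*V - 2.
Substituting into the B equation gives B = 6*V.
So Z = -18*V - 5.
Solve -18*V - 5 = -185: V = (-185 + 5) / -18 = 10.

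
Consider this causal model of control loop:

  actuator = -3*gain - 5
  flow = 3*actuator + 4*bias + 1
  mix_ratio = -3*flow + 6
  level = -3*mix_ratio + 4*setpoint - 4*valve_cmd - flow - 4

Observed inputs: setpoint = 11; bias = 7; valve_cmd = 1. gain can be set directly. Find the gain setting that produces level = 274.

Substituting into the flow equation gives flow = -9*gain + 14.
mix_ratio becomes 27*gain - 36.
So level = -72*gain + 130.
Solve -72*gain + 130 = 274: gain = (274 - 130) / -72 = -2.

gain = -2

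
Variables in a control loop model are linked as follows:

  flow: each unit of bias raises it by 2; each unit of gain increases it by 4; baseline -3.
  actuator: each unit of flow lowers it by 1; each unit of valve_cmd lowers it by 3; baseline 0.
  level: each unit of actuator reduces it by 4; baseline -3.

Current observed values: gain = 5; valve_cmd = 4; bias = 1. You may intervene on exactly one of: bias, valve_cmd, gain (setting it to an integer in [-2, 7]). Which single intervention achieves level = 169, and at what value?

set bias = 7

Intervening on bias: with other inputs at their observed values, level = 8*bias + 113. Solving for 169 gives bias = 7, within [-2, 7].
Intervening on valve_cmd: level = 12*valve_cmd + 73. Reaching 169 requires valve_cmd = 8, outside [-2, 7].
Intervening on gain: level = 16*gain + 41. Reaching 169 requires gain = 8, outside [-2, 7].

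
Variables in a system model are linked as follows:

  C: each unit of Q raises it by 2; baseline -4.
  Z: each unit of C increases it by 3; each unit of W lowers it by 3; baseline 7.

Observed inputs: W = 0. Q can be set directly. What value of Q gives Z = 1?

Substituting into the Z equation gives Z = 6*Q - 5.
Solve 6*Q - 5 = 1: Q = (1 + 5) / 6 = 1.

Q = 1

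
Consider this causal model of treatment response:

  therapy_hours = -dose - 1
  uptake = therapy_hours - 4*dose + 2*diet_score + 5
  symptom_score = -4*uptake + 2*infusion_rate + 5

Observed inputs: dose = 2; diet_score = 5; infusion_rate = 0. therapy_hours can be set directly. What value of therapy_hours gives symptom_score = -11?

therapy_hours = -3

Intervening on therapy_hours fixes its value directly, overriding its dependence on dose.
Substituting into the uptake equation gives uptake = therapy_hours + 7.
Substituting into the symptom_score equation gives symptom_score = -4*therapy_hours - 23.
Solve -4*therapy_hours - 23 = -11: therapy_hours = (-11 + 23) / -4 = -3.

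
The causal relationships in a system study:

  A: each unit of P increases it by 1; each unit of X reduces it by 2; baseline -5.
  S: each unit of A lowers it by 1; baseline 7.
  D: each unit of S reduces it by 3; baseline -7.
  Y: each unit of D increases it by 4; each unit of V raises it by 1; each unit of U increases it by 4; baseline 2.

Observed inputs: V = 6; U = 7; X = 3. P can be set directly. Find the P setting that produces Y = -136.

Substituting into the A equation gives A = P - 11.
S becomes -P + 18.
So D = 3*P - 61.
Substituting into the Y equation gives Y = 12*P - 208.
Solve 12*P - 208 = -136: P = (-136 + 208) / 12 = 6.

P = 6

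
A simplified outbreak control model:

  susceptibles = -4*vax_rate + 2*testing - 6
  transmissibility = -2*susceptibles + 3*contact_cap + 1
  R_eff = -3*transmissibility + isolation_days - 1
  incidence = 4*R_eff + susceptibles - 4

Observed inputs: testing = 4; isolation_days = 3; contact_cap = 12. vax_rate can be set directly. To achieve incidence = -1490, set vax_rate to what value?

vax_rate = 11

Substituting into the susceptibles equation gives susceptibles = -4*vax_rate + 2.
Substituting into the transmissibility equation gives transmissibility = 8*vax_rate + 33.
R_eff becomes -24*vax_rate - 97.
This gives incidence = -100*vax_rate - 390.
Solve -100*vax_rate - 390 = -1490: vax_rate = (-1490 + 390) / -100 = 11.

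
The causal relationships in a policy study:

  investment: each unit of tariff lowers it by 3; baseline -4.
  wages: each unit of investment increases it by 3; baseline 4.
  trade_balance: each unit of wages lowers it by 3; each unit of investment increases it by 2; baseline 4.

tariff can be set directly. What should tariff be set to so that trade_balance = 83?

tariff = 3

Substituting into the wages equation gives wages = -9*tariff - 8.
Substituting into the trade_balance equation gives trade_balance = 21*tariff + 20.
Solve 21*tariff + 20 = 83: tariff = (83 - 20) / 21 = 3.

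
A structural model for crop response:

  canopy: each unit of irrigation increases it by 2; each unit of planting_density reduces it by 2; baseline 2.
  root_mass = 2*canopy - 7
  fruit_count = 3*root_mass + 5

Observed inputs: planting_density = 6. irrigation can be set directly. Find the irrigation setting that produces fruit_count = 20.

Substituting into the canopy equation gives canopy = 2*irrigation - 10.
Substituting into the root_mass equation gives root_mass = 4*irrigation - 27.
This gives fruit_count = 12*irrigation - 76.
Solve 12*irrigation - 76 = 20: irrigation = (20 + 76) / 12 = 8.

irrigation = 8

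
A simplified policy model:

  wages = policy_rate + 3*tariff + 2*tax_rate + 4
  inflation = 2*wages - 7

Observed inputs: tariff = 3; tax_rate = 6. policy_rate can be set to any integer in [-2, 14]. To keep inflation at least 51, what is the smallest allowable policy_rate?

policy_rate = 4

Substituting into the wages equation gives wages = policy_rate + 25.
Substituting into the inflation equation gives inflation = 2*policy_rate + 43.
Require 2*policy_rate + 43 ≥ 51, so policy_rate ≥ 4.
The smallest integer in [-2, 14] satisfying this is 4.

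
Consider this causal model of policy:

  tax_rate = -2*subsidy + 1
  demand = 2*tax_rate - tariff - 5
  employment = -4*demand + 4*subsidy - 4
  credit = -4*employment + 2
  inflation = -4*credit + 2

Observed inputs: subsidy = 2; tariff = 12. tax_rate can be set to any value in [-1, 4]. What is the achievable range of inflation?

634 to 1274

Intervening on tax_rate fixes its value directly, overriding its dependence on subsidy.
Substituting into the demand equation gives demand = 2*tax_rate - 17.
Substituting into the employment equation gives employment = -8*tax_rate + 72.
Substituting into the credit equation gives credit = 32*tax_rate - 286.
inflation becomes -128*tax_rate + 1146.
Linear in tax_rate, so extremes are at the endpoints: tax_rate = -1 gives inflation = 1274; tax_rate = 4 gives inflation = 634.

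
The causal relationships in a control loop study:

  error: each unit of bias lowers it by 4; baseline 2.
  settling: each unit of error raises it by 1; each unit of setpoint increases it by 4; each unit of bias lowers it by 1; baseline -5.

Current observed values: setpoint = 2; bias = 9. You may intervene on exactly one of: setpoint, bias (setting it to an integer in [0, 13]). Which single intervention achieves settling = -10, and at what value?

Intervening on setpoint: settling = 4*setpoint - 48. Reaching -10 requires setpoint = 19/2, not an integer.
Intervening on bias: with other inputs at their observed values, settling = -5*bias + 5. Solving for -10 gives bias = 3, within [0, 13].

set bias = 3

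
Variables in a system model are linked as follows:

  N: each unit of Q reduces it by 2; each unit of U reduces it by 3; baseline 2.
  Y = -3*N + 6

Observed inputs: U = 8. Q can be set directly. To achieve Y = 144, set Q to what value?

Substituting into the N equation gives N = -2*Q - 22.
This gives Y = 6*Q + 72.
Solve 6*Q + 72 = 144: Q = (144 - 72) / 6 = 12.

Q = 12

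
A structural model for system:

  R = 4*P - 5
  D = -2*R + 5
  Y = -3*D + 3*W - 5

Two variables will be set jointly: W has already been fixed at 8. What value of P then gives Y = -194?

With W held at 8:
Substituting into the D equation gives D = -8*P + 15.
So Y = 24*P - 26.
Solve 24*P - 26 = -194: P = (-194 + 26) / 24 = -7.

P = -7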